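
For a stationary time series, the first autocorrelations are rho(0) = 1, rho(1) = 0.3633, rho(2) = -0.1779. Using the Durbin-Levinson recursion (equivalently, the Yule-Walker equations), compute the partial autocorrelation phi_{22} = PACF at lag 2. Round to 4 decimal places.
\phi_{22} = -0.3570

The PACF at lag k is phi_{kk}, the last component of the solution
to the Yule-Walker system G_k phi = r_k where
  (G_k)_{ij} = rho(|i - j|), (r_k)_i = rho(i), i,j = 1..k.
Equivalently, Durbin-Levinson gives phi_{kk} iteratively:
  phi_{11} = rho(1)
  phi_{kk} = [rho(k) - sum_{j=1..k-1} phi_{k-1,j} rho(k-j)]
            / [1 - sum_{j=1..k-1} phi_{k-1,j} rho(j)],
  phi_{k,j} = phi_{k-1,j} - phi_{kk} phi_{k-1,k-j},  j = 1..k-1.
Step k = 1:
  phi_11 = rho(1) = 0.3633.
Step k = 2:
  phi_22 = [rho(2) - phi_11 rho(1)] / [1 - phi_11 rho(1)] = [-0.1779 - (0.3633)(0.3633)] / [1 - (0.3633)(0.3633)]
         = -0.30988689 / 0.86801311 = -0.357.
Therefore phi_{22} = -0.3570.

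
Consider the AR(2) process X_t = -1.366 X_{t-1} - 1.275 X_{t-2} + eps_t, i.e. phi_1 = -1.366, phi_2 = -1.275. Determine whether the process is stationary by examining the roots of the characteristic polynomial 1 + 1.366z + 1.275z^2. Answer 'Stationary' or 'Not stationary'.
\text{Not stationary}

The AR(p) characteristic polynomial is P(z) = 1 + 1.366z + 1.275z^2.
Stationarity requires all roots to lie outside the unit circle, i.e. |z| > 1 for every root.
Set 1 + (1.366) z + (1.275) z^2 = 0, i.e. a z^2 + b z + c = 0 with a = 1.275, b = 1.366, c = 1.
Discriminant D = b^2 - 4ac = (1.366)^2 - 4*(1.275)*1 = 1.865956 - (5.1) = -3.234044.
D < 0, so the roots are the complex-conjugate pair z = (-b +/- i sqrt(-D)) / (2a) = -0.5357 +/- 0.7052i.
For a conjugate pair |z|^2 = z * conj(z) = (product of roots) = c/a = 1/(1.275) = 0.784314, so |z| = sqrt(0.784314) = 0.8856 for both roots.
Moduli of all roots: 0.8856, 0.8856.
All moduli strictly greater than 1? No.
Verdict: Not stationary.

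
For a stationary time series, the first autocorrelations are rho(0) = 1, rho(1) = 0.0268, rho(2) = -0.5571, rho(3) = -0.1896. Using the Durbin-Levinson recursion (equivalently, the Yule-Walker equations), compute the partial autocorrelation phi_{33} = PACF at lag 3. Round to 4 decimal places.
\phi_{33} = -0.2201

The PACF at lag k is phi_{kk}, the last component of the solution
to the Yule-Walker system G_k phi = r_k where
  (G_k)_{ij} = rho(|i - j|), (r_k)_i = rho(i), i,j = 1..k.
Equivalently, Durbin-Levinson gives phi_{kk} iteratively:
  phi_{11} = rho(1)
  phi_{kk} = [rho(k) - sum_{j=1..k-1} phi_{k-1,j} rho(k-j)]
            / [1 - sum_{j=1..k-1} phi_{k-1,j} rho(j)],
  phi_{k,j} = phi_{k-1,j} - phi_{kk} phi_{k-1,k-j},  j = 1..k-1.
Step k = 1:
  phi_11 = rho(1) = 0.0268.
Step k = 2:
  phi_22 = [rho(2) - phi_11 rho(1)] / [1 - phi_11 rho(1)] = [-0.5571 - (0.0268)(0.0268)] / [1 - (0.0268)(0.0268)]
         = -0.55781824 / 0.99928176 = -0.558219.
  Update: phi_21 = phi_11 - phi_22 phi_11 = 0.0268 - (-0.558219)(0.0268) = 0.04176.
Step k = 3:
  phi_33 = [rho(3) - phi_21 rho(2) - phi_22 rho(1)] / [1 - phi_21 rho(1) - phi_22 rho(2)]
    numerator   = -0.1896 - (0.04176)(-0.5571) - (-0.558219)(0.0268) = -0.15137508
    denominator = 1 - (0.04176)(0.0268) - (-0.558219)(-0.5571) = 0.68789692
  phi_33 = -0.15137508 / 0.68789692 = -0.2201.
Therefore phi_{33} = -0.2201.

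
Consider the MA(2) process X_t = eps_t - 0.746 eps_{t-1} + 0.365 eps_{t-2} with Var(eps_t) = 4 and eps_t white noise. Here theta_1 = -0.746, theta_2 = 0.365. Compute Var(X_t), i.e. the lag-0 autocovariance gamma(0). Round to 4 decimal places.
\gamma(0) = 6.7590

For an MA(q) process X_t = eps_t + sum_i theta_i eps_{t-i} with
Var(eps_t) = sigma^2, the variance is
  gamma(0) = sigma^2 * (1 + sum_i theta_i^2).
  sum_i theta_i^2 = (-0.746)^2 + (0.365)^2 = 0.556516 + 0.133225 = 0.689741.
  gamma(0) = 4 * (1 + 0.689741) = 4 * 1.689741 = 6.758964, which rounds to 6.7590.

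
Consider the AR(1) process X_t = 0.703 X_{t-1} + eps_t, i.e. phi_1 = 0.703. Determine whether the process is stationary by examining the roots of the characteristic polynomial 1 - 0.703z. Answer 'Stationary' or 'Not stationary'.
\text{Stationary}

The AR(p) characteristic polynomial is P(z) = 1 - 0.703z.
Stationarity requires all roots to lie outside the unit circle, i.e. |z| > 1 for every root.
This is linear in z: 1 + (-0.703) z = 0  =>  z = -1/(-0.703) = 1.422475,  |z| = 1.422475.
Moduli of all roots: 1.4225.
All moduli strictly greater than 1? Yes.
Verdict: Stationary.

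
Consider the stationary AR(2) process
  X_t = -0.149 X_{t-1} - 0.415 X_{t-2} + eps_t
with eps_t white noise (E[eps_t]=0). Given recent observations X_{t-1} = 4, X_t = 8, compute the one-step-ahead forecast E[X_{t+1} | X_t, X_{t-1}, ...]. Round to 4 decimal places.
E[X_{t+1} \mid \mathcal F_t] = -2.8520

For an AR(p) model X_t = c + sum_i phi_i X_{t-i} + eps_t, the
one-step-ahead conditional mean is
  E[X_{t+1} | X_t, ...] = c + sum_i phi_i X_{t+1-i}.
Substitute known values:
  E[X_{t+1} | ...] = (-0.149) * (8) + (-0.415) * (4)
                   = -2.8520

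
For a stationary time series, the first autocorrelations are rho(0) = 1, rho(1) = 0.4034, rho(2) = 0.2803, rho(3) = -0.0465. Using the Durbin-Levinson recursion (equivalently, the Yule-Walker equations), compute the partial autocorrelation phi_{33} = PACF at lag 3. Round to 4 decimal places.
\phi_{33} = -0.2441

The PACF at lag k is phi_{kk}, the last component of the solution
to the Yule-Walker system G_k phi = r_k where
  (G_k)_{ij} = rho(|i - j|), (r_k)_i = rho(i), i,j = 1..k.
Equivalently, Durbin-Levinson gives phi_{kk} iteratively:
  phi_{11} = rho(1)
  phi_{kk} = [rho(k) - sum_{j=1..k-1} phi_{k-1,j} rho(k-j)]
            / [1 - sum_{j=1..k-1} phi_{k-1,j} rho(j)],
  phi_{k,j} = phi_{k-1,j} - phi_{kk} phi_{k-1,k-j},  j = 1..k-1.
Step k = 1:
  phi_11 = rho(1) = 0.4034.
Step k = 2:
  phi_22 = [rho(2) - phi_11 rho(1)] / [1 - phi_11 rho(1)] = [0.2803 - (0.4034)(0.4034)] / [1 - (0.4034)(0.4034)]
         = 0.11756844 / 0.83726844 = 0.140419.
  Update: phi_21 = phi_11 - phi_22 phi_11 = 0.4034 - (0.140419)(0.4034) = 0.346755.
Step k = 3:
  phi_33 = [rho(3) - phi_21 rho(2) - phi_22 rho(1)] / [1 - phi_21 rho(1) - phi_22 rho(2)]
    numerator   = -0.0465 - (0.346755)(0.2803) - (0.140419)(0.4034) = -0.20034046
    denominator = 1 - (0.346755)(0.4034) - (0.140419)(0.2803) = 0.82075959
  phi_33 = -0.20034046 / 0.82075959 = -0.2441.
Therefore phi_{33} = -0.2441.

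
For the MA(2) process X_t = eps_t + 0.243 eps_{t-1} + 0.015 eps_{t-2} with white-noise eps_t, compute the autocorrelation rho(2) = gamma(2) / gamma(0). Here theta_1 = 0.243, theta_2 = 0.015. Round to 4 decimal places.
\rho(2) = 0.0142

For an MA(q) process with theta_0 = 1, the autocovariance is
  gamma(k) = sigma^2 * sum_{i=0..q-k} theta_i * theta_{i+k},
and rho(k) = gamma(k) / gamma(0). Sigma^2 cancels.
  numerator   = (1)*(0.015) = 0.015.
  denominator = (1)^2 + (0.243)^2 + (0.015)^2 = 1.059274.
  rho(2) = 0.015 / 1.059274 = 0.0142.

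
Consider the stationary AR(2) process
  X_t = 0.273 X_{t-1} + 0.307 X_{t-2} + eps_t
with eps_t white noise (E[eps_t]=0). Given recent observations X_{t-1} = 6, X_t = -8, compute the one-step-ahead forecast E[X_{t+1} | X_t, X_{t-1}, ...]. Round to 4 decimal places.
E[X_{t+1} \mid \mathcal F_t] = -0.3420

For an AR(p) model X_t = c + sum_i phi_i X_{t-i} + eps_t, the
one-step-ahead conditional mean is
  E[X_{t+1} | X_t, ...] = c + sum_i phi_i X_{t+1-i}.
Substitute known values:
  E[X_{t+1} | ...] = (0.273) * (-8) + (0.307) * (6)
                   = -0.3420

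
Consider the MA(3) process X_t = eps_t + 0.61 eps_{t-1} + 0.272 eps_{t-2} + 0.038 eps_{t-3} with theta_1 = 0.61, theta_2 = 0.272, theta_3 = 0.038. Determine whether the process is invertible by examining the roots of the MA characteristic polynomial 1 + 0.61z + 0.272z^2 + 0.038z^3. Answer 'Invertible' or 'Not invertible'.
\text{Invertible}

The MA(q) characteristic polynomial is P(z) = 1 + 0.61z + 0.272z^2 + 0.038z^3.
Invertibility requires all roots to lie outside the unit circle, i.e. |z| > 1 for every root.
Degree 3: look for a simple real root z0 first, then factor out (1 - z/z0) and solve the remaining quadratic.
Testing z0 = -5: P(-5) = 1 + (0.61)(-5) + (0.272)(-5)^2 + (0.038)(-5)^3
  = 1 + (-3.05) + (6.8) + (-4.75) = 0.  So z_0 = -5 is a root, |z_0| = 5.
Divide out the factor (1 + 0.2 z) = (1 - z/z0) (since 1/z0 = -0.2):
  P(z) = (1 + 0.2 z)(1 + (0.41) z + (0.19) z^2)
  [check: z-coef 0.41 - (-0.2) = 0.61; z^2-coef 0.19 - (-0.2)(0.41) = 0.272; z^3-coef -(-0.2)(0.19) = 0.038.]
Remaining roots from the quadratic factor 1 + (0.41) z + (0.19) z^2:
  Set 1 + (0.41) z + (0.19) z^2 = 0, i.e. a z^2 + b z + c = 0 with a = 0.19, b = 0.41, c = 1.
  Discriminant D = b^2 - 4ac = (0.41)^2 - 4*(0.19)*1 = 0.1681 - (0.76) = -0.5919.
  D < 0, so the roots are the complex-conjugate pair z = (-b +/- i sqrt(-D)) / (2a) = -1.0789 +/- 2.0246i.
  For a conjugate pair |z|^2 = z * conj(z) = (product of roots) = c/a = 1/(0.19) = 5.263158, so |z| = sqrt(5.263158) = 2.2942 for both roots.
Moduli of all roots: 5.0000, 2.2942, 2.2942.
All moduli strictly greater than 1? Yes.
Verdict: Invertible.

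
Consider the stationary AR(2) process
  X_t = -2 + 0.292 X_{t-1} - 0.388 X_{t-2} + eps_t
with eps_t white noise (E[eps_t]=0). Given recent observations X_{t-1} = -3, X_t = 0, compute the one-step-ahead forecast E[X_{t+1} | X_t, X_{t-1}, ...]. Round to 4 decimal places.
E[X_{t+1} \mid \mathcal F_t] = -0.8360

For an AR(p) model X_t = c + sum_i phi_i X_{t-i} + eps_t, the
one-step-ahead conditional mean is
  E[X_{t+1} | X_t, ...] = c + sum_i phi_i X_{t+1-i}.
Substitute known values:
  E[X_{t+1} | ...] = -2 + (0.292) * (0) + (-0.388) * (-3)
                   = -0.8360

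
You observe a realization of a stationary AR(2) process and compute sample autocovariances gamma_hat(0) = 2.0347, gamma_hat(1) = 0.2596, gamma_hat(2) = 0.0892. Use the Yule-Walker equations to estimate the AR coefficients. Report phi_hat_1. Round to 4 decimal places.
\hat\phi_{1} = 0.1240

The Yule-Walker equations for an AR(p) process read, in matrix form,
  Gamma_p phi = r_p,   with   (Gamma_p)_{ij} = gamma(|i - j|),
                       (r_p)_i = gamma(i),   i,j = 1..p.
Substitute the sample gammas (Toeplitz matrix and right-hand side of size 2):
  Gamma_p = [[2.0347, 0.2596], [0.2596, 2.0347]]
  r_p     = [0.2596, 0.0892]
Written out:
  2.0347 phi_1 + 0.2596 phi_2 = 0.2596
  0.2596 phi_1 + 2.0347 phi_2 = 0.0892
Solve by Cramer's rule:
  det = gamma(0)^2 - gamma(1)^2 = (2.0347)^2 - (0.2596)^2 = 4.14000409 - 0.06739216 = 4.07261193
  phi_hat_1 = [gamma(1) gamma(0) - gamma(1) gamma(2)] / det = [(0.2596)(2.0347) - (0.2596)(0.0892)] / 4.07261193 = 0.5050518 / 4.07261193 = 0.124
  phi_hat_2 = [gamma(0) gamma(2) - gamma(1)^2] / det = [(2.0347)(0.0892) - (0.2596)^2] / 4.07261193 = 0.11410308 / 4.07261193 = 0.028
So phi_hat = [0.1240, 0.0280].
Therefore phi_hat_1 = 0.1240.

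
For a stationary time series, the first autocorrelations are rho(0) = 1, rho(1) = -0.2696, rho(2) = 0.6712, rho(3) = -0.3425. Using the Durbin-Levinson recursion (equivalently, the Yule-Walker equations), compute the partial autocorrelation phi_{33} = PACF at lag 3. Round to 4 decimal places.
\phi_{33} = -0.1928

The PACF at lag k is phi_{kk}, the last component of the solution
to the Yule-Walker system G_k phi = r_k where
  (G_k)_{ij} = rho(|i - j|), (r_k)_i = rho(i), i,j = 1..k.
Equivalently, Durbin-Levinson gives phi_{kk} iteratively:
  phi_{11} = rho(1)
  phi_{kk} = [rho(k) - sum_{j=1..k-1} phi_{k-1,j} rho(k-j)]
            / [1 - sum_{j=1..k-1} phi_{k-1,j} rho(j)],
  phi_{k,j} = phi_{k-1,j} - phi_{kk} phi_{k-1,k-j},  j = 1..k-1.
Step k = 1:
  phi_11 = rho(1) = -0.2696.
Step k = 2:
  phi_22 = [rho(2) - phi_11 rho(1)] / [1 - phi_11 rho(1)] = [0.6712 - (-0.2696)(-0.2696)] / [1 - (-0.2696)(-0.2696)]
         = 0.59851584 / 0.92731584 = 0.645428.
  Update: phi_21 = phi_11 - phi_22 phi_11 = -0.2696 - (0.645428)(-0.2696) = -0.095593.
Step k = 3:
  phi_33 = [rho(3) - phi_21 rho(2) - phi_22 rho(1)] / [1 - phi_21 rho(1) - phi_22 rho(2)]
    numerator   = -0.3425 - (-0.095593)(0.6712) - (0.645428)(-0.2696) = -0.10433083
    denominator = 1 - (-0.095593)(-0.2696) - (0.645428)(0.6712) = 0.54101681
  phi_33 = -0.10433083 / 0.54101681 = -0.1928.
Therefore phi_{33} = -0.1928.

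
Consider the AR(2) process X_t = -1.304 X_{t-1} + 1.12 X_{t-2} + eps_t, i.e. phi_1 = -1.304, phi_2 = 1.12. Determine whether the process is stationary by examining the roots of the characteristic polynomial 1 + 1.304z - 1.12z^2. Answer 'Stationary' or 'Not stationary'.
\text{Not stationary}

The AR(p) characteristic polynomial is P(z) = 1 + 1.304z - 1.12z^2.
Stationarity requires all roots to lie outside the unit circle, i.e. |z| > 1 for every root.
Set 1 + (1.304) z + (-1.12) z^2 = 0, i.e. a z^2 + b z + c = 0 with a = -1.12, b = 1.304, c = 1.
Discriminant D = b^2 - 4ac = (1.304)^2 - 4*(-1.12)*1 = 1.700416 - (-4.48) = 6.180416.
D >= 0, so the roots are real: z = (-b +/- sqrt(D)) / (2a) = (-1.304 +/- 2.486044) / (-2.24).
  z_1 = (-1.304 + 2.486044) / (-2.24) = -0.5277,   |z_1| = 0.5277.
  z_2 = (-1.304 - 2.486044) / (-2.24) = 1.692,   |z_2| = 1.692.
Moduli of all roots: 0.5277, 1.6920.
All moduli strictly greater than 1? No.
Verdict: Not stationary.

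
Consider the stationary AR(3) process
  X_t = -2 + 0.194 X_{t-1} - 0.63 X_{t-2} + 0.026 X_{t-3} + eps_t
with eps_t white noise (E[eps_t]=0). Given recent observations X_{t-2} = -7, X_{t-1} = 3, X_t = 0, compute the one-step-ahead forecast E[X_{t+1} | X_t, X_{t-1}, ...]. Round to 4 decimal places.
E[X_{t+1} \mid \mathcal F_t] = -4.0720

For an AR(p) model X_t = c + sum_i phi_i X_{t-i} + eps_t, the
one-step-ahead conditional mean is
  E[X_{t+1} | X_t, ...] = c + sum_i phi_i X_{t+1-i}.
Substitute known values:
  E[X_{t+1} | ...] = -2 + (0.194) * (0) + (-0.63) * (3) + (0.026) * (-7)
                   = -4.0720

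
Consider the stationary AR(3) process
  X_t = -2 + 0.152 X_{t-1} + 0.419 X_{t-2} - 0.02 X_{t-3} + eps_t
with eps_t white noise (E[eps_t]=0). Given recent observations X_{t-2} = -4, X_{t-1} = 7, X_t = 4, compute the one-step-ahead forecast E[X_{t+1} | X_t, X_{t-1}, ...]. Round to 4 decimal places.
E[X_{t+1} \mid \mathcal F_t] = 1.6210

For an AR(p) model X_t = c + sum_i phi_i X_{t-i} + eps_t, the
one-step-ahead conditional mean is
  E[X_{t+1} | X_t, ...] = c + sum_i phi_i X_{t+1-i}.
Substitute known values:
  E[X_{t+1} | ...] = -2 + (0.152) * (4) + (0.419) * (7) + (-0.02) * (-4)
                   = 1.6210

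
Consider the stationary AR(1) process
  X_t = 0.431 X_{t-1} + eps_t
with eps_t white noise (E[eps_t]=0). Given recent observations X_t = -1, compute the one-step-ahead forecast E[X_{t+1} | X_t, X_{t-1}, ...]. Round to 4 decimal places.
E[X_{t+1} \mid \mathcal F_t] = -0.4310

For an AR(p) model X_t = c + sum_i phi_i X_{t-i} + eps_t, the
one-step-ahead conditional mean is
  E[X_{t+1} | X_t, ...] = c + sum_i phi_i X_{t+1-i}.
Substitute known values:
  E[X_{t+1} | ...] = (0.431) * (-1)
                   = -0.4310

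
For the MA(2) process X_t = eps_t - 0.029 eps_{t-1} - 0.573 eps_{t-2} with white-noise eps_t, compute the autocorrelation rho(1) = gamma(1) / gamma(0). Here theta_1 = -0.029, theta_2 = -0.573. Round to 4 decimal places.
\rho(1) = -0.0093

For an MA(q) process with theta_0 = 1, the autocovariance is
  gamma(k) = sigma^2 * sum_{i=0..q-k} theta_i * theta_{i+k},
and rho(k) = gamma(k) / gamma(0). Sigma^2 cancels.
  numerator   = (1)*(-0.029) + (-0.029)*(-0.573) = -0.012383.
  denominator = (1)^2 + (-0.029)^2 + (-0.573)^2 = 1.32917.
  rho(1) = -0.012383 / 1.32917 = -0.0093.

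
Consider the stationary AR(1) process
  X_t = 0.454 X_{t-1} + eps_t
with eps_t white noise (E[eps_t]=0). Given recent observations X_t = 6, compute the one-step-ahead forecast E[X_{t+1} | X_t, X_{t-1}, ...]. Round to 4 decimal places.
E[X_{t+1} \mid \mathcal F_t] = 2.7240

For an AR(p) model X_t = c + sum_i phi_i X_{t-i} + eps_t, the
one-step-ahead conditional mean is
  E[X_{t+1} | X_t, ...] = c + sum_i phi_i X_{t+1-i}.
Substitute known values:
  E[X_{t+1} | ...] = (0.454) * (6)
                   = 2.7240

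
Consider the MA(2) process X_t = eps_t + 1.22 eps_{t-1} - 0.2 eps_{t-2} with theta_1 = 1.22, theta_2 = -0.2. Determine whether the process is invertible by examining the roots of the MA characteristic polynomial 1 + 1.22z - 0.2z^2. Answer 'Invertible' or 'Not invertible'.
\text{Not invertible}

The MA(q) characteristic polynomial is P(z) = 1 + 1.22z - 0.2z^2.
Invertibility requires all roots to lie outside the unit circle, i.e. |z| > 1 for every root.
Set 1 + (1.22) z + (-0.2) z^2 = 0, i.e. a z^2 + b z + c = 0 with a = -0.2, b = 1.22, c = 1.
Discriminant D = b^2 - 4ac = (1.22)^2 - 4*(-0.2)*1 = 1.4884 - (-0.8) = 2.2884.
D >= 0, so the roots are real: z = (-b +/- sqrt(D)) / (2a) = (-1.22 +/- 1.512746) / (-0.4).
  z_1 = (-1.22 + 1.512746) / (-0.4) = -0.7319,   |z_1| = 0.7319.
  z_2 = (-1.22 - 1.512746) / (-0.4) = 6.8319,   |z_2| = 6.8319.
Moduli of all roots: 0.7319, 6.8319.
All moduli strictly greater than 1? No.
Verdict: Not invertible.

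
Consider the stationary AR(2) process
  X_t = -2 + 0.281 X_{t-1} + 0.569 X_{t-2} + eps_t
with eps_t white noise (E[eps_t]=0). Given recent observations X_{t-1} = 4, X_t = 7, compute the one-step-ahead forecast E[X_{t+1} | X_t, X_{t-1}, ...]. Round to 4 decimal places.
E[X_{t+1} \mid \mathcal F_t] = 2.2430

For an AR(p) model X_t = c + sum_i phi_i X_{t-i} + eps_t, the
one-step-ahead conditional mean is
  E[X_{t+1} | X_t, ...] = c + sum_i phi_i X_{t+1-i}.
Substitute known values:
  E[X_{t+1} | ...] = -2 + (0.281) * (7) + (0.569) * (4)
                   = 2.2430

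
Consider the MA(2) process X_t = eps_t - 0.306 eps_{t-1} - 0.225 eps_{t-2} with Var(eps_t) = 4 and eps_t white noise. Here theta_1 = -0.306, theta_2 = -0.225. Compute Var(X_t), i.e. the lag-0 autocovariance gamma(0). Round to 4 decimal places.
\gamma(0) = 4.5770

For an MA(q) process X_t = eps_t + sum_i theta_i eps_{t-i} with
Var(eps_t) = sigma^2, the variance is
  gamma(0) = sigma^2 * (1 + sum_i theta_i^2).
  sum_i theta_i^2 = (-0.306)^2 + (-0.225)^2 = 0.093636 + 0.050625 = 0.144261.
  gamma(0) = 4 * (1 + 0.144261) = 4 * 1.144261 = 4.577044, which rounds to 4.5770.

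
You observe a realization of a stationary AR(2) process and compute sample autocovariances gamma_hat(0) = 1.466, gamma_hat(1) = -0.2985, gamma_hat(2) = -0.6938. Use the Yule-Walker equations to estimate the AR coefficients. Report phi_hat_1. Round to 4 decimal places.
\hat\phi_{1} = -0.3130

The Yule-Walker equations for an AR(p) process read, in matrix form,
  Gamma_p phi = r_p,   with   (Gamma_p)_{ij} = gamma(|i - j|),
                       (r_p)_i = gamma(i),   i,j = 1..p.
Substitute the sample gammas (Toeplitz matrix and right-hand side of size 2):
  Gamma_p = [[1.466, -0.2985], [-0.2985, 1.466]]
  r_p     = [-0.2985, -0.6938]
Written out:
  1.466 phi_1 - 0.2985 phi_2 = -0.2985
  -0.2985 phi_1 + 1.466 phi_2 = -0.6938
Solve by Cramer's rule:
  det = gamma(0)^2 - gamma(1)^2 = (1.466)^2 - (-0.2985)^2 = 2.149156 - 0.08910225 = 2.06005375
  phi_hat_1 = [gamma(1) gamma(0) - gamma(1) gamma(2)] / det = [(-0.2985)(1.466) - (-0.2985)(-0.6938)] / 2.06005375 = -0.6447003 / 2.06005375 = -0.313
  phi_hat_2 = [gamma(0) gamma(2) - gamma(1)^2] / det = [(1.466)(-0.6938) - (-0.2985)^2] / 2.06005375 = -1.10621305 / 2.06005375 = -0.537
So phi_hat = [-0.3130, -0.5370].
Therefore phi_hat_1 = -0.3130.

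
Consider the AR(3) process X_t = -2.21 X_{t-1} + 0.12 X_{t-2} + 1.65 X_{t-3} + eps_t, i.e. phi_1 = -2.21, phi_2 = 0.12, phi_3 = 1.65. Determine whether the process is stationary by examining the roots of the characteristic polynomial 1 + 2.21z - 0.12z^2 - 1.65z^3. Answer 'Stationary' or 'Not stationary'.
\text{Not stationary}

The AR(p) characteristic polynomial is P(z) = 1 + 2.21z - 0.12z^2 - 1.65z^3.
Stationarity requires all roots to lie outside the unit circle, i.e. |z| > 1 for every root.
Degree 3: look for a simple real root z0 first, then factor out (1 - z/z0) and solve the remaining quadratic.
Testing z0 = -0.8: P(-0.8) = 1 + (2.21)(-0.8) + (-0.12)(-0.8)^2 + (-1.65)(-0.8)^3
  = 1 + (-1.768) + (-0.0768) + (0.8448) = 0.  So z_0 = -0.8 is a root, |z_0| = 0.8.
Divide out the factor (1 + 1.25 z) = (1 - z/z0) (since 1/z0 = -1.25):
  P(z) = (1 + 1.25 z)(1 + (0.96) z + (-1.32) z^2)
  [check: z-coef 0.96 - (-1.25) = 2.21; z^2-coef -1.32 - (-1.25)(0.96) = -0.12; z^3-coef -(-1.25)(-1.32) = -1.65.]
Remaining roots from the quadratic factor 1 + (0.96) z + (-1.32) z^2:
  Set 1 + (0.96) z + (-1.32) z^2 = 0, i.e. a z^2 + b z + c = 0 with a = -1.32, b = 0.96, c = 1.
  Discriminant D = b^2 - 4ac = (0.96)^2 - 4*(-1.32)*1 = 0.9216 - (-5.28) = 6.2016.
  D >= 0, so the roots are real: z = (-b +/- sqrt(D)) / (2a) = (-0.96 +/- 2.490301) / (-2.64).
    z_1 = (-0.96 + 2.490301) / (-2.64) = -0.5797,   |z_1| = 0.5797.
    z_2 = (-0.96 - 2.490301) / (-2.64) = 1.3069,   |z_2| = 1.3069.
Moduli of all roots: 0.8000, 0.5797, 1.3069.
All moduli strictly greater than 1? No.
Verdict: Not stationary.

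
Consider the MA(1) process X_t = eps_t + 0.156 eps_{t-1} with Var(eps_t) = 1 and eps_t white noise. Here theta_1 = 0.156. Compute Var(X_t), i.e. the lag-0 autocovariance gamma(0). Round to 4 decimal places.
\gamma(0) = 1.0243

For an MA(q) process X_t = eps_t + sum_i theta_i eps_{t-i} with
Var(eps_t) = sigma^2, the variance is
  gamma(0) = sigma^2 * (1 + sum_i theta_i^2).
  sum_i theta_i^2 = (0.156)^2 = 0.024336.
  gamma(0) = 1 * (1 + 0.024336) = 1 * 1.024336 = 1.024336, which rounds to 1.0243.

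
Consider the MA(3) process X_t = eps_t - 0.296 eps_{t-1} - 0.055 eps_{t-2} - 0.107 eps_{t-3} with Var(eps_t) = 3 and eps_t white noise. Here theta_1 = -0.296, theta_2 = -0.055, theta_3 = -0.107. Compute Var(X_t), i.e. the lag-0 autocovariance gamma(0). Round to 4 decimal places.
\gamma(0) = 3.3063

For an MA(q) process X_t = eps_t + sum_i theta_i eps_{t-i} with
Var(eps_t) = sigma^2, the variance is
  gamma(0) = sigma^2 * (1 + sum_i theta_i^2).
  sum_i theta_i^2 = (-0.296)^2 + (-0.055)^2 + (-0.107)^2 = 0.087616 + 0.003025 + 0.011449 = 0.10209.
  gamma(0) = 3 * (1 + 0.10209) = 3 * 1.10209 = 3.30627, which rounds to 3.3063.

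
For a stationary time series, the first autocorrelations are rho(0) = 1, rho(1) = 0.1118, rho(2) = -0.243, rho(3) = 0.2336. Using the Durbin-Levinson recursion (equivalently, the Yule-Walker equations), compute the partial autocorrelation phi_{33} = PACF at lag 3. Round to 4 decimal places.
\phi_{33} = 0.3220

The PACF at lag k is phi_{kk}, the last component of the solution
to the Yule-Walker system G_k phi = r_k where
  (G_k)_{ij} = rho(|i - j|), (r_k)_i = rho(i), i,j = 1..k.
Equivalently, Durbin-Levinson gives phi_{kk} iteratively:
  phi_{11} = rho(1)
  phi_{kk} = [rho(k) - sum_{j=1..k-1} phi_{k-1,j} rho(k-j)]
            / [1 - sum_{j=1..k-1} phi_{k-1,j} rho(j)],
  phi_{k,j} = phi_{k-1,j} - phi_{kk} phi_{k-1,k-j},  j = 1..k-1.
Step k = 1:
  phi_11 = rho(1) = 0.1118.
Step k = 2:
  phi_22 = [rho(2) - phi_11 rho(1)] / [1 - phi_11 rho(1)] = [-0.243 - (0.1118)(0.1118)] / [1 - (0.1118)(0.1118)]
         = -0.25549924 / 0.98750076 = -0.258733.
  Update: phi_21 = phi_11 - phi_22 phi_11 = 0.1118 - (-0.258733)(0.1118) = 0.140726.
Step k = 3:
  phi_33 = [rho(3) - phi_21 rho(2) - phi_22 rho(1)] / [1 - phi_21 rho(1) - phi_22 rho(2)]
    numerator   = 0.2336 - (0.140726)(-0.243) - (-0.258733)(0.1118) = 0.29672288
    denominator = 1 - (0.140726)(0.1118) - (-0.258733)(-0.243) = 0.92139462
  phi_33 = 0.29672288 / 0.92139462 = 0.322.
Therefore phi_{33} = 0.3220.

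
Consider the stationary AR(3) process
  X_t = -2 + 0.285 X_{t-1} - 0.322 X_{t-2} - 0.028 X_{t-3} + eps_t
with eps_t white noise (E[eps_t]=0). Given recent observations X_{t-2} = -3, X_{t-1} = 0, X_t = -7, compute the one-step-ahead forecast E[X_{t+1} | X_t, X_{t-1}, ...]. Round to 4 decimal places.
E[X_{t+1} \mid \mathcal F_t] = -3.9110

For an AR(p) model X_t = c + sum_i phi_i X_{t-i} + eps_t, the
one-step-ahead conditional mean is
  E[X_{t+1} | X_t, ...] = c + sum_i phi_i X_{t+1-i}.
Substitute known values:
  E[X_{t+1} | ...] = -2 + (0.285) * (-7) + (-0.322) * (0) + (-0.028) * (-3)
                   = -3.9110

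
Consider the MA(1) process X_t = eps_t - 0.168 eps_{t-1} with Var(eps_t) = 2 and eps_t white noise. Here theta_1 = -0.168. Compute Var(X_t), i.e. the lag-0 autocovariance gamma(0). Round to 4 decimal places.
\gamma(0) = 2.0564

For an MA(q) process X_t = eps_t + sum_i theta_i eps_{t-i} with
Var(eps_t) = sigma^2, the variance is
  gamma(0) = sigma^2 * (1 + sum_i theta_i^2).
  sum_i theta_i^2 = (-0.168)^2 = 0.028224.
  gamma(0) = 2 * (1 + 0.028224) = 2 * 1.028224 = 2.056448, which rounds to 2.0564.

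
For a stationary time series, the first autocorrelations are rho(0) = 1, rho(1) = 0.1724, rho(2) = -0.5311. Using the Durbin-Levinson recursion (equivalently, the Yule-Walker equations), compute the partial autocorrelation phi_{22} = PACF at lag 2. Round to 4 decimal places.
\phi_{22} = -0.5780

The PACF at lag k is phi_{kk}, the last component of the solution
to the Yule-Walker system G_k phi = r_k where
  (G_k)_{ij} = rho(|i - j|), (r_k)_i = rho(i), i,j = 1..k.
Equivalently, Durbin-Levinson gives phi_{kk} iteratively:
  phi_{11} = rho(1)
  phi_{kk} = [rho(k) - sum_{j=1..k-1} phi_{k-1,j} rho(k-j)]
            / [1 - sum_{j=1..k-1} phi_{k-1,j} rho(j)],
  phi_{k,j} = phi_{k-1,j} - phi_{kk} phi_{k-1,k-j},  j = 1..k-1.
Step k = 1:
  phi_11 = rho(1) = 0.1724.
Step k = 2:
  phi_22 = [rho(2) - phi_11 rho(1)] / [1 - phi_11 rho(1)] = [-0.5311 - (0.1724)(0.1724)] / [1 - (0.1724)(0.1724)]
         = -0.56082176 / 0.97027824 = -0.578.
Therefore phi_{22} = -0.5780.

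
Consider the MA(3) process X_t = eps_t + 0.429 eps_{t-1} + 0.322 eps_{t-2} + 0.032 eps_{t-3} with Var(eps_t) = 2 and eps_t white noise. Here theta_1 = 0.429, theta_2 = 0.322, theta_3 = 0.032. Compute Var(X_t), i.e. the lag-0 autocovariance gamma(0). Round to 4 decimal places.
\gamma(0) = 2.5775

For an MA(q) process X_t = eps_t + sum_i theta_i eps_{t-i} with
Var(eps_t) = sigma^2, the variance is
  gamma(0) = sigma^2 * (1 + sum_i theta_i^2).
  sum_i theta_i^2 = (0.429)^2 + (0.322)^2 + (0.032)^2 = 0.184041 + 0.103684 + 0.001024 = 0.288749.
  gamma(0) = 2 * (1 + 0.288749) = 2 * 1.288749 = 2.577498, which rounds to 2.5775.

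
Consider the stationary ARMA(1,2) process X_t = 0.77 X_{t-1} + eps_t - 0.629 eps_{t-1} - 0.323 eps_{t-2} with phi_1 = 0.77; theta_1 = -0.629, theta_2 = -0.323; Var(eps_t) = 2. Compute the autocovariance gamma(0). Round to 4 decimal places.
\gamma(0) = 2.2657

Multiply the model equation by X_{t-k} and take expectations. With theta_0 = psi_0 = 1 and psi_j the MA(infinity) weights, this gives
  gamma(k) - sum_i phi_i gamma(k-i) = c_k,
  c_k = sigma^2 * sum_{j=k..q} theta_j psi_{j-k}   (c_k = 0 for k > q),
using gamma(-m) = gamma(m).
psi-weights needed (psi_j = theta_j + sum_i phi_i psi_{j-i}):
  psi_1 = theta_1 + phi_1 = -0.629 + (0.77) = 0.141
  psi_2 = theta_2 + phi_1 psi_1 = -0.323 + (0.77)(0.141) = -0.21443
Right-hand sides:
  c_0 = sigma^2 (1 + theta_1 psi_1 + theta_2 psi_2) = 2 * (1 + (-0.629)(0.141) + (-0.323)(-0.21443)) = 2 * 0.980572 = 1.961144
  c_1 = sigma^2 (theta_1 + theta_2 psi_1) = 2 * (-0.629 + (-0.323)(0.141)) = -1.349086
  c_2 = sigma^2 theta_2 = 2 * (-0.323) = -0.646
Equations for k = 0 and k = 1 (AR order 1):
  gamma(0) = phi_1 gamma(1) + c_0
  gamma(1) = phi_1 gamma(0) + c_1
Substituting the second into the first: gamma(0) (1 - phi_1^2) = c_0 + phi_1 c_1, so
  gamma(0) = (c_0 + phi_1 c_1) / (1 - phi_1^2) = (1.961144 + (0.77)(-1.349086)) / (1 - (0.77)^2) = 0.922348 / 0.4071 = 2.265654.
Therefore gamma(0) = 2.2657 (to 4 decimal places).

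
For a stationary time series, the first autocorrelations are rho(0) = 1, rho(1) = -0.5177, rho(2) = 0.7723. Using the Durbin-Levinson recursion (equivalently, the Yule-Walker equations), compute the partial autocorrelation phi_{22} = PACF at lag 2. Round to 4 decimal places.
\phi_{22} = 0.6889

The PACF at lag k is phi_{kk}, the last component of the solution
to the Yule-Walker system G_k phi = r_k where
  (G_k)_{ij} = rho(|i - j|), (r_k)_i = rho(i), i,j = 1..k.
Equivalently, Durbin-Levinson gives phi_{kk} iteratively:
  phi_{11} = rho(1)
  phi_{kk} = [rho(k) - sum_{j=1..k-1} phi_{k-1,j} rho(k-j)]
            / [1 - sum_{j=1..k-1} phi_{k-1,j} rho(j)],
  phi_{k,j} = phi_{k-1,j} - phi_{kk} phi_{k-1,k-j},  j = 1..k-1.
Step k = 1:
  phi_11 = rho(1) = -0.5177.
Step k = 2:
  phi_22 = [rho(2) - phi_11 rho(1)] / [1 - phi_11 rho(1)] = [0.7723 - (-0.5177)(-0.5177)] / [1 - (-0.5177)(-0.5177)]
         = 0.50428671 / 0.73198671 = 0.6889.
Therefore phi_{22} = 0.6889.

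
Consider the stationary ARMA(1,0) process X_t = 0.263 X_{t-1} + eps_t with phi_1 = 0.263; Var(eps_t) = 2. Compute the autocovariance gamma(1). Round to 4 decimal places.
\gamma(1) = 0.5651

Multiply the model equation by X_{t-k} and take expectations. With theta_0 = psi_0 = 1 and psi_j the MA(infinity) weights, this gives
  gamma(k) - sum_i phi_i gamma(k-i) = c_k,
  c_k = sigma^2 * sum_{j=k..q} theta_j psi_{j-k}   (c_k = 0 for k > q),
using gamma(-m) = gamma(m).
Pure AR (q = 0): c_0 = sigma^2 = 2, c_k = 0 for k >= 1.
Equations for k = 0 and k = 1 (AR order 1):
  gamma(0) = phi_1 gamma(1) + c_0
  gamma(1) = phi_1 gamma(0) + c_1
Substituting the second into the first: gamma(0) (1 - phi_1^2) = c_0 + phi_1 c_1, so
  gamma(0) = c_0 / (1 - phi_1^2) = 2 / (1 - (0.263)^2) = 2 / 0.930831 = 2.148618.
  gamma(1) = phi_1 gamma(0) = (0.263)(2.148618) = 0.565086.
Therefore gamma(1) = 0.5651 (to 4 decimal places).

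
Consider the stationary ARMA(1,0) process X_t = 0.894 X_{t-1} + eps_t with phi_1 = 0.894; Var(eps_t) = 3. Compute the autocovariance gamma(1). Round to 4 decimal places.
\gamma(1) = 13.3590

Multiply the model equation by X_{t-k} and take expectations. With theta_0 = psi_0 = 1 and psi_j the MA(infinity) weights, this gives
  gamma(k) - sum_i phi_i gamma(k-i) = c_k,
  c_k = sigma^2 * sum_{j=k..q} theta_j psi_{j-k}   (c_k = 0 for k > q),
using gamma(-m) = gamma(m).
Pure AR (q = 0): c_0 = sigma^2 = 3, c_k = 0 for k >= 1.
Equations for k = 0 and k = 1 (AR order 1):
  gamma(0) = phi_1 gamma(1) + c_0
  gamma(1) = phi_1 gamma(0) + c_1
Substituting the second into the first: gamma(0) (1 - phi_1^2) = c_0 + phi_1 c_1, so
  gamma(0) = c_0 / (1 - phi_1^2) = 3 / (1 - (0.894)^2) = 3 / 0.200764 = 14.942918.
  gamma(1) = phi_1 gamma(0) = (0.894)(14.942918) = 13.358969.
Therefore gamma(1) = 13.3590 (to 4 decimal places).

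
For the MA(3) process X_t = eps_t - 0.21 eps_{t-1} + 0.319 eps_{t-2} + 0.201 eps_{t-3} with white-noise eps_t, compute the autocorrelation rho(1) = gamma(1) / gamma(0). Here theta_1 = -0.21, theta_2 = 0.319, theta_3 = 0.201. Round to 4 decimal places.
\rho(1) = -0.1794

For an MA(q) process with theta_0 = 1, the autocovariance is
  gamma(k) = sigma^2 * sum_{i=0..q-k} theta_i * theta_{i+k},
and rho(k) = gamma(k) / gamma(0). Sigma^2 cancels.
  numerator   = (1)*(-0.21) + (-0.21)*(0.319) + (0.319)*(0.201) = -0.212871.
  denominator = (1)^2 + (-0.21)^2 + (0.319)^2 + (0.201)^2 = 1.186262.
  rho(1) = -0.212871 / 1.186262 = -0.1794.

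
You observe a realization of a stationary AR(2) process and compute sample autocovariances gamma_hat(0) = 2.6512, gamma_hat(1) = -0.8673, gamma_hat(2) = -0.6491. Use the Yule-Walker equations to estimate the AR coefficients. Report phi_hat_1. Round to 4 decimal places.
\hat\phi_{1} = -0.4560

The Yule-Walker equations for an AR(p) process read, in matrix form,
  Gamma_p phi = r_p,   with   (Gamma_p)_{ij} = gamma(|i - j|),
                       (r_p)_i = gamma(i),   i,j = 1..p.
Substitute the sample gammas (Toeplitz matrix and right-hand side of size 2):
  Gamma_p = [[2.6512, -0.8673], [-0.8673, 2.6512]]
  r_p     = [-0.8673, -0.6491]
Written out:
  2.6512 phi_1 - 0.8673 phi_2 = -0.8673
  -0.8673 phi_1 + 2.6512 phi_2 = -0.6491
Solve by Cramer's rule:
  det = gamma(0)^2 - gamma(1)^2 = (2.6512)^2 - (-0.8673)^2 = 7.02886144 - 0.75220929 = 6.27665215
  phi_hat_1 = [gamma(1) gamma(0) - gamma(1) gamma(2)] / det = [(-0.8673)(2.6512) - (-0.8673)(-0.6491)] / 6.27665215 = -2.86235019 / 6.27665215 = -0.456
  phi_hat_2 = [gamma(0) gamma(2) - gamma(1)^2] / det = [(2.6512)(-0.6491) - (-0.8673)^2] / 6.27665215 = -2.47310321 / 6.27665215 = -0.394
So phi_hat = [-0.4560, -0.3940].
Therefore phi_hat_1 = -0.4560.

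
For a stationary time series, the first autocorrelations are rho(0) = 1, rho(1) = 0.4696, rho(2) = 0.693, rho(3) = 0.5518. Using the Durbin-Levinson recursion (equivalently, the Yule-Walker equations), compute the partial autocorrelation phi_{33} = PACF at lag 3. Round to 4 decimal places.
\phi_{33} = 0.2819

The PACF at lag k is phi_{kk}, the last component of the solution
to the Yule-Walker system G_k phi = r_k where
  (G_k)_{ij} = rho(|i - j|), (r_k)_i = rho(i), i,j = 1..k.
Equivalently, Durbin-Levinson gives phi_{kk} iteratively:
  phi_{11} = rho(1)
  phi_{kk} = [rho(k) - sum_{j=1..k-1} phi_{k-1,j} rho(k-j)]
            / [1 - sum_{j=1..k-1} phi_{k-1,j} rho(j)],
  phi_{k,j} = phi_{k-1,j} - phi_{kk} phi_{k-1,k-j},  j = 1..k-1.
Step k = 1:
  phi_11 = rho(1) = 0.4696.
Step k = 2:
  phi_22 = [rho(2) - phi_11 rho(1)] / [1 - phi_11 rho(1)] = [0.693 - (0.4696)(0.4696)] / [1 - (0.4696)(0.4696)]
         = 0.47247584 / 0.77947584 = 0.606146.
  Update: phi_21 = phi_11 - phi_22 phi_11 = 0.4696 - (0.606146)(0.4696) = 0.184954.
Step k = 3:
  phi_33 = [rho(3) - phi_21 rho(2) - phi_22 rho(1)] / [1 - phi_21 rho(1) - phi_22 rho(2)]
    numerator   = 0.5518 - (0.184954)(0.693) - (0.606146)(0.4696) = 0.13898089
    denominator = 1 - (0.184954)(0.4696) - (0.606146)(0.693) = 0.49308669
  phi_33 = 0.13898089 / 0.49308669 = 0.2819.
Therefore phi_{33} = 0.2819.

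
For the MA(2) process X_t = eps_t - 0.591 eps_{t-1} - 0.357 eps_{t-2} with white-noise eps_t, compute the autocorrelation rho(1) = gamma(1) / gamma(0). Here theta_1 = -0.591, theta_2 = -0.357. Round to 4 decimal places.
\rho(1) = -0.2573

For an MA(q) process with theta_0 = 1, the autocovariance is
  gamma(k) = sigma^2 * sum_{i=0..q-k} theta_i * theta_{i+k},
and rho(k) = gamma(k) / gamma(0). Sigma^2 cancels.
  numerator   = (1)*(-0.591) + (-0.591)*(-0.357) = -0.380013.
  denominator = (1)^2 + (-0.591)^2 + (-0.357)^2 = 1.47673.
  rho(1) = -0.380013 / 1.47673 = -0.2573.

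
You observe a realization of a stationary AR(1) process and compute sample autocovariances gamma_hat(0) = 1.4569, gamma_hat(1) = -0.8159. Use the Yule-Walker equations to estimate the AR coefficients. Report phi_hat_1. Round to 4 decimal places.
\hat\phi_{1} = -0.5600

The Yule-Walker equations for an AR(p) process read, in matrix form,
  Gamma_p phi = r_p,   with   (Gamma_p)_{ij} = gamma(|i - j|),
                       (r_p)_i = gamma(i),   i,j = 1..p.
Substitute the sample gammas (Toeplitz matrix and right-hand side of size 1):
  Gamma_p = [[1.4569]]
  r_p     = [-0.8159]
With p = 1 this is the single equation gamma(0) phi_1 = gamma(1):
  phi_hat_1 = gamma(1) / gamma(0) = -0.8159 / 1.4569 = -0.5600.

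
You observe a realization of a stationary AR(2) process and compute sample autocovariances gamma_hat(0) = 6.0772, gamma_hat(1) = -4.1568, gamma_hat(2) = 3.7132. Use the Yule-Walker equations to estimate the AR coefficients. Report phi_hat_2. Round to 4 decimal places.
\hat\phi_{2} = 0.2690

The Yule-Walker equations for an AR(p) process read, in matrix form,
  Gamma_p phi = r_p,   with   (Gamma_p)_{ij} = gamma(|i - j|),
                       (r_p)_i = gamma(i),   i,j = 1..p.
Substitute the sample gammas (Toeplitz matrix and right-hand side of size 2):
  Gamma_p = [[6.0772, -4.1568], [-4.1568, 6.0772]]
  r_p     = [-4.1568, 3.7132]
Written out:
  6.0772 phi_1 - 4.1568 phi_2 = -4.1568
  -4.1568 phi_1 + 6.0772 phi_2 = 3.7132
Solve by Cramer's rule:
  det = gamma(0)^2 - gamma(1)^2 = (6.0772)^2 - (-4.1568)^2 = 36.93235984 - 17.27898624 = 19.6533736
  phi_hat_1 = [gamma(1) gamma(0) - gamma(1) gamma(2)] / det = [(-4.1568)(6.0772) - (-4.1568)(3.7132)] / 19.6533736 = -9.8266752 / 19.6533736 = -0.5
  phi_hat_2 = [gamma(0) gamma(2) - gamma(1)^2] / det = [(6.0772)(3.7132) - (-4.1568)^2] / 19.6533736 = 5.2868728 / 19.6533736 = 0.269
So phi_hat = [-0.5000, 0.2690].
Therefore phi_hat_2 = 0.2690.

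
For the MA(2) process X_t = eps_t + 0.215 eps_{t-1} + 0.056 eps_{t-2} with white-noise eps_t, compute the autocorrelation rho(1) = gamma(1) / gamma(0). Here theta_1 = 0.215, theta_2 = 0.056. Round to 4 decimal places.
\rho(1) = 0.2164

For an MA(q) process with theta_0 = 1, the autocovariance is
  gamma(k) = sigma^2 * sum_{i=0..q-k} theta_i * theta_{i+k},
and rho(k) = gamma(k) / gamma(0). Sigma^2 cancels.
  numerator   = (1)*(0.215) + (0.215)*(0.056) = 0.22704.
  denominator = (1)^2 + (0.215)^2 + (0.056)^2 = 1.049361.
  rho(1) = 0.22704 / 1.049361 = 0.2164.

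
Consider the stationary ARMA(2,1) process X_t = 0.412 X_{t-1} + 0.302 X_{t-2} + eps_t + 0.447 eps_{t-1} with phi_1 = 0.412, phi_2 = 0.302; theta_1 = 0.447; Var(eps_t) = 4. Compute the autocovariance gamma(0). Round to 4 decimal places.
\gamma(0) = 11.6690

Multiply the model equation by X_{t-k} and take expectations. With theta_0 = psi_0 = 1 and psi_j the MA(infinity) weights, this gives
  gamma(k) - sum_i phi_i gamma(k-i) = c_k,
  c_k = sigma^2 * sum_{j=k..q} theta_j psi_{j-k}   (c_k = 0 for k > q),
using gamma(-m) = gamma(m).
psi-weights needed (psi_j = theta_j + sum_i phi_i psi_{j-i}):
  psi_1 = theta_1 + phi_1 = 0.447 + (0.412) = 0.859
Right-hand sides:
  c_0 = sigma^2 (1 + theta_1 psi_1) = 4 * (1 + (0.447)(0.859)) = 4 * 1.383973 = 5.535892
  c_1 = sigma^2 theta_1 = 4 * (0.447) = 1.788
  c_2 = 0
Equations for k = 0, 1, 2 (AR order 2, c_2 = 0):
  (E0) gamma(0) = phi_1 gamma(1) + phi_2 gamma(2) + c_0
  (E1) gamma(1) = phi_1 gamma(0) + phi_2 gamma(1) + c_1
  (E2) gamma(2) = phi_1 gamma(1) + phi_2 gamma(0)
From (E1): gamma(1) = A gamma(0) + B with
  A = phi_1 / (1 - phi_2) = 0.412 / 0.698 = 0.590258,   B = c_1 / (1 - phi_2) = 1.788 / 0.698 = 2.561605.
Insert (E2) into (E0): gamma(0) (1 - phi_2^2) = phi_1 (1 + phi_2) gamma(1) + c_0.
  phi_1 (1 + phi_2) = (0.412)(1.302) = 0.536424,   1 - phi_2^2 = 0.908796.
Replace gamma(1) by A gamma(0) + B and collect gamma(0):
  gamma(0) [0.908796 - (0.536424)(0.590258)] = (0.536424)(2.561605) + 5.535892
  gamma(0) * 0.592168 = 6.909998
  gamma(0) = 6.909998 / 0.592168 = 11.668992.
Therefore gamma(0) = 11.6690 (to 4 decimal places).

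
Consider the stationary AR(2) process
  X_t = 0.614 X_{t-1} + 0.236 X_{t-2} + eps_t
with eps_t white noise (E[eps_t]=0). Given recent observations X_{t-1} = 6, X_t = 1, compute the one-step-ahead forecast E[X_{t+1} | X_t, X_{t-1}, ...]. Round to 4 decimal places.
E[X_{t+1} \mid \mathcal F_t] = 2.0300

For an AR(p) model X_t = c + sum_i phi_i X_{t-i} + eps_t, the
one-step-ahead conditional mean is
  E[X_{t+1} | X_t, ...] = c + sum_i phi_i X_{t+1-i}.
Substitute known values:
  E[X_{t+1} | ...] = (0.614) * (1) + (0.236) * (6)
                   = 2.0300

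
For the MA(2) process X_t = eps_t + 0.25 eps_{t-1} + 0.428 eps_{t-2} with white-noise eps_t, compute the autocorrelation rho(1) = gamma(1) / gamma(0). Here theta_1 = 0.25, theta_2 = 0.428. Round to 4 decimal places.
\rho(1) = 0.2866

For an MA(q) process with theta_0 = 1, the autocovariance is
  gamma(k) = sigma^2 * sum_{i=0..q-k} theta_i * theta_{i+k},
and rho(k) = gamma(k) / gamma(0). Sigma^2 cancels.
  numerator   = (1)*(0.25) + (0.25)*(0.428) = 0.357.
  denominator = (1)^2 + (0.25)^2 + (0.428)^2 = 1.245684.
  rho(1) = 0.357 / 1.245684 = 0.2866.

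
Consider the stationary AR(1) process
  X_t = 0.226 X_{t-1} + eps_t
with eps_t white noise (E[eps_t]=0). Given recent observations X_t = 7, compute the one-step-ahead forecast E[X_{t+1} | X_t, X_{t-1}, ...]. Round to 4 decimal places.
E[X_{t+1} \mid \mathcal F_t] = 1.5820

For an AR(p) model X_t = c + sum_i phi_i X_{t-i} + eps_t, the
one-step-ahead conditional mean is
  E[X_{t+1} | X_t, ...] = c + sum_i phi_i X_{t+1-i}.
Substitute known values:
  E[X_{t+1} | ...] = (0.226) * (7)
                   = 1.5820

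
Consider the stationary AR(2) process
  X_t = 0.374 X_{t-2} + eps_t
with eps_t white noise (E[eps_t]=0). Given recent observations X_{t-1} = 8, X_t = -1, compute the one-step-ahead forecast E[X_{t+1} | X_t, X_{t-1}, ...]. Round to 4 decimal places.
E[X_{t+1} \mid \mathcal F_t] = 2.9920

For an AR(p) model X_t = c + sum_i phi_i X_{t-i} + eps_t, the
one-step-ahead conditional mean is
  E[X_{t+1} | X_t, ...] = c + sum_i phi_i X_{t+1-i}.
Substitute known values:
  E[X_{t+1} | ...] = (0) * (-1) + (0.374) * (8)
                   = 2.9920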